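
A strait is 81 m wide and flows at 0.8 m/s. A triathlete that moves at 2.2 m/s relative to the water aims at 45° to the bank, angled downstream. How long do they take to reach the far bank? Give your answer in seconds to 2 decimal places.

The component of the triathlete's velocity perpendicular to the bank is 2.2 × sin 45° = 1.556 m/s.
The current is parallel to the bank, so it does not affect the crossing time.
Time = 81 / 1.556 = 52.069 s.

52.07 s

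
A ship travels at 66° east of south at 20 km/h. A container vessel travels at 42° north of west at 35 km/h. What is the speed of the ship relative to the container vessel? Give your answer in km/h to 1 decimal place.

54.4 km/h

Taking east as x and north as y: ship velocity = (18.271, -8.135) km/h; container vessel velocity = (-26.010, 23.420) km/h.
Velocity of ship relative to container vessel = (18.271, -8.135) − (-26.010, 23.420) = (44.281, -31.554) km/h.
Magnitude = |(44.281, -31.554)| = 54.374 km/h.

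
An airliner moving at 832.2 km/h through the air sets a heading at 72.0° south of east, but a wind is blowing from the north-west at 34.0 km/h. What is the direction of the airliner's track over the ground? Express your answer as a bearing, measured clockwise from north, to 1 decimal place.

161.0°

Taking east as x and north as y: velocity relative to the air = (257.164, -791.469) km/h; the air relative to ground = (24.042, -24.042) km/h.
Velocity relative to ground = (257.164, -791.469) + (24.042, -24.042) = (281.206, -815.511) km/h.
Bearing = atan2(281.21, -815.51) = 160.97° clockwise from north.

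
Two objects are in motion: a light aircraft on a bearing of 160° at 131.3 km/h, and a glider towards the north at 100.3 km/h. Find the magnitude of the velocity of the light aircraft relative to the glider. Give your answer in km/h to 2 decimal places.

Taking east as x and north as y: light aircraft velocity = (44.907, -123.382) km/h; glider velocity = (0.000, 100.300) km/h.
Velocity of light aircraft relative to glider = (44.907, -123.382) − (0.000, 100.300) = (44.907, -223.682) km/h.
Magnitude = |(44.907, -223.682)| = 228.145 km/h.

228.14 km/h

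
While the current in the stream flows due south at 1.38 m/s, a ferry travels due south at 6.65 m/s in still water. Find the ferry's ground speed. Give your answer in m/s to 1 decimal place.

8.0 m/s

Taking east as x and north as y: velocity relative to the water = (0.000, -6.650) m/s; the water relative to ground = (0.000, -1.380) m/s.
Velocity relative to ground = (0.000, -6.650) + (0.000, -1.380) = (0.000, -8.030) m/s.
Speed = |(0.000, -8.030)| = 8.030 m/s.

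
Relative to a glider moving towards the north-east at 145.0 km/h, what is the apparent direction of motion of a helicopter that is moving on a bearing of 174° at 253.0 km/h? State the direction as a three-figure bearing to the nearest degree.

192°

Taking east as x and north as y: helicopter velocity = (26.446, -251.614) km/h; glider velocity = (102.530, 102.530) km/h.
Velocity of helicopter relative to glider = (26.446, -251.614) − (102.530, 102.530) = (-76.085, -354.145) km/h.
Bearing = atan2(-76.08, -354.14) = 192.13° clockwise from north.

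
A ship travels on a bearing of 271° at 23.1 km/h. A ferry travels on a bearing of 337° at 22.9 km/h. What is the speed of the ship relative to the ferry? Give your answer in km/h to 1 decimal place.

25.1 km/h

Taking east as x and north as y: ship velocity = (-23.096, 0.403) km/h; ferry velocity = (-8.948, 21.080) km/h.
Velocity of ship relative to ferry = (-23.096, 0.403) − (-8.948, 21.080) = (-14.149, -20.676) km/h.
Magnitude = |(-14.149, -20.676)| = 25.054 km/h.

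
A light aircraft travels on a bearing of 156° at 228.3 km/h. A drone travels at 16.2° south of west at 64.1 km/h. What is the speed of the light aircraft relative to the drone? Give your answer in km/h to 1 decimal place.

Taking east as x and north as y: light aircraft velocity = (92.858, -208.562) km/h; drone velocity = (-61.555, -17.883) km/h.
Velocity of light aircraft relative to drone = (92.858, -208.562) − (-61.555, -17.883) = (154.413, -190.679) km/h.
Magnitude = |(154.413, -190.679)| = 245.361 km/h.

245.4 km/h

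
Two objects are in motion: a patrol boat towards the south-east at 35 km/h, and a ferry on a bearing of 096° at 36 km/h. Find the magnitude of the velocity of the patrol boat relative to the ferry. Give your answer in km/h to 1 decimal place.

Taking east as x and north as y: patrol boat velocity = (24.749, -24.749) km/h; ferry velocity = (35.803, -3.763) km/h.
Velocity of patrol boat relative to ferry = (24.749, -24.749) − (35.803, -3.763) = (-11.054, -20.986) km/h.
Magnitude = |(-11.054, -20.986)| = 23.719 km/h.

23.7 km/h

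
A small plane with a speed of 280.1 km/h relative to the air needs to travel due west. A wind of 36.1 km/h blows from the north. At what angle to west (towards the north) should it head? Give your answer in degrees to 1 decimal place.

The wind pushes perpendicular to the desired track; the heading must have a component into the wind equal to 36.1 km/h: 280.1 sin θ = 36.1.
sin θ = 0.1289, so θ = 7.405°.

7.4°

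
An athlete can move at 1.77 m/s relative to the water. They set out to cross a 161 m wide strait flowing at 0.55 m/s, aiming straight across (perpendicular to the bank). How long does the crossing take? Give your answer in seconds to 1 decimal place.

91.0 s

The component of the athlete's velocity perpendicular to the bank is 1.77 m/s.
The flow acts along the bank and has no component across it.
Time = 161 / 1.770 = 90.960 s.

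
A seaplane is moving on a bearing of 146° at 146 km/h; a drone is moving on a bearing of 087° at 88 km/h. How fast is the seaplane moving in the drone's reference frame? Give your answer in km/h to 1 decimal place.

Taking east as x and north as y: seaplane velocity = (81.642, -121.039) km/h; drone velocity = (87.879, 4.606) km/h.
Velocity of seaplane relative to drone = (81.642, -121.039) − (87.879, 4.606) = (-6.237, -125.645) km/h.
Magnitude = |(-6.237, -125.645)| = 125.800 km/h.

125.8 km/h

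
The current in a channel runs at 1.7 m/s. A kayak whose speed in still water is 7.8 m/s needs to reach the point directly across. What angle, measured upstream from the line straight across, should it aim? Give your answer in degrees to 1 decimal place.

12.6°

To cancel the current, the upstream component of the kayak's velocity must equal the flow: 7.8 sin θ = 1.7.
sin θ = 1.7 / 7.8 = 0.2179.
θ = arcsin(0.2179) = 12.589°.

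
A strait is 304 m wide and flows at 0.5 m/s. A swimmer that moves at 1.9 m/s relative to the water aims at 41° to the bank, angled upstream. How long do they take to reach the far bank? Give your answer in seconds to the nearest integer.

244 s

The component of the swimmer's velocity perpendicular to the bank is 1.9 × sin 41° = 1.247 m/s.
Only the cross-stream component determines the crossing time; the current contributes nothing perpendicular to the bank.
Time = 304 / 1.247 = 243.880 s.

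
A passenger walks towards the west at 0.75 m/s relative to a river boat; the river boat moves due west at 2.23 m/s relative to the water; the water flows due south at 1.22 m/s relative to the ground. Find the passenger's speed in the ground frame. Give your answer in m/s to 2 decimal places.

In east/north components (m/s): passenger relative to river boat = (-0.750, 0.000); river boat relative to water = (-2.230, 0.000); water relative to ground = (0.000, -1.220).
Sum = (-2.980, -1.220) m/s.
Speed = |(-2.980, -1.220)| = 3.220 m/s.

3.22 m/s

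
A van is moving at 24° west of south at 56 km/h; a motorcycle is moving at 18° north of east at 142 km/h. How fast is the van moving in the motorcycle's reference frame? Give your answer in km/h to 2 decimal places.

184.23 km/h

Taking east as x and north as y: van velocity = (-22.777, -51.159) km/h; motorcycle velocity = (135.050, 43.880) km/h.
Velocity of van relative to motorcycle = (-22.777, -51.159) − (135.050, 43.880) = (-157.827, -95.039) km/h.
Magnitude = |(-157.827, -95.039)| = 184.233 km/h.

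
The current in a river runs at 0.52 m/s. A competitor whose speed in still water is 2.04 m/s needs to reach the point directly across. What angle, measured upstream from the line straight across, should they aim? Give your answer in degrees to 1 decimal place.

To cancel the current, the upstream component of the competitor's velocity must equal the flow: 2.04 sin θ = 0.52.
sin θ = 0.52 / 2.04 = 0.2549.
θ = arcsin(0.2549) = 14.768°.

14.8°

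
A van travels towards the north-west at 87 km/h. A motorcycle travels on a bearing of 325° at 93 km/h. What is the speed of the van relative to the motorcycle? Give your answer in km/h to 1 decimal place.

16.8 km/h

Taking east as x and north as y: van velocity = (-61.518, 61.518) km/h; motorcycle velocity = (-53.343, 76.181) km/h.
Velocity of van relative to motorcycle = (-61.518, 61.518) − (-53.343, 76.181) = (-8.176, -14.663) km/h.
Magnitude = |(-8.176, -14.663)| = 16.788 km/h.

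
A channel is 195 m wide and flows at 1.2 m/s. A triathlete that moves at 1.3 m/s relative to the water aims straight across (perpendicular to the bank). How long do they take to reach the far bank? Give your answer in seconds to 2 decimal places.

The component of the triathlete's velocity perpendicular to the bank is 1.3 m/s.
The current is parallel to the bank, so it does not affect the crossing time.
Time = 195 / 1.300 = 150.000 s.

150.00 s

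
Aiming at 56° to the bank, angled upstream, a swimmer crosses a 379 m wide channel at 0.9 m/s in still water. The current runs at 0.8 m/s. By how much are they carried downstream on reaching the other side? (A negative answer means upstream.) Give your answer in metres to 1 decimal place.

Perpendicular speed = 0.746 m/s; crossing time = 379 / 0.746 = 507.952 s.
Net downstream speed = 0.297 m/s.
Drift = 0.297 × 507.952 = 150.723 m (downstream).

150.7 m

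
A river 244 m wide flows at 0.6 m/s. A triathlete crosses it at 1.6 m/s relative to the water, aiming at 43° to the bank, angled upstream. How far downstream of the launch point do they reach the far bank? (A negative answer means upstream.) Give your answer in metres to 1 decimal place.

-127.5 m

Perpendicular speed = 1.091 m/s; crossing time = 244 / 1.091 = 223.608 s.
Net downstream speed = -0.570 m/s.
Drift = -0.570 × 223.608 = -127.493 m (upstream).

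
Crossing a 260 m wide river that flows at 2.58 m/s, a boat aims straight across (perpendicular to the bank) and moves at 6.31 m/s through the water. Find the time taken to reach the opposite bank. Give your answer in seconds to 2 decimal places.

The component of the boat's velocity perpendicular to the bank is 6.31 m/s.
The current is parallel to the bank, so it does not affect the crossing time.
Time = 260 / 6.310 = 41.204 s.

41.20 s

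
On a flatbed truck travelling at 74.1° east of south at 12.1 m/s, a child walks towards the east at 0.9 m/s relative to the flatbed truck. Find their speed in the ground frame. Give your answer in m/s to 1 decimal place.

Taking east as x and north as y: flatbed truck velocity = (11.637, -3.315) m/s; child velocity relative to flatbed truck = (0.900, 0.000) m/s.
Velocity relative to ground = (11.637, -3.315) + (0.900, 0.000) = (12.537, -3.315) m/s.
Speed = |(12.537, -3.315)| = 12.968 m/s.

13.0 m/s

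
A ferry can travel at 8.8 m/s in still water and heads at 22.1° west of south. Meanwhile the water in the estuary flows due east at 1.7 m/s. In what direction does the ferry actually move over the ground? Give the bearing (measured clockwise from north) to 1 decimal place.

191.2°

Taking east as x and north as y: velocity relative to the water = (-3.311, -8.153) m/s; the water relative to ground = (1.700, 0.000) m/s.
Velocity relative to ground = (-3.311, -8.153) + (1.700, 0.000) = (-1.611, -8.153) m/s.
Bearing = atan2(-1.61, -8.15) = 191.18° clockwise from north.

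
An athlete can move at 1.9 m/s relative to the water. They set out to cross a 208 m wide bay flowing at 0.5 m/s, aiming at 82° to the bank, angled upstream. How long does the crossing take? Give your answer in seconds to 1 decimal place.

110.5 s

The component of the athlete's velocity perpendicular to the bank is 1.9 × sin 82° = 1.882 m/s.
The current is parallel to the bank, so it does not affect the crossing time.
Time = 208 / 1.882 = 110.550 s.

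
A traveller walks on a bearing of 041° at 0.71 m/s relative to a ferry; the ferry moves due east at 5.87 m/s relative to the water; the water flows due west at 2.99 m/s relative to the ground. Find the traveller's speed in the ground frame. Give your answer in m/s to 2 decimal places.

In east/north components (m/s): traveller relative to ferry = (0.466, 0.536); ferry relative to water = (5.870, 0.000); water relative to ground = (-2.990, 0.000).
Sum = (3.346, 0.536) m/s.
Speed = |(3.346, 0.536)| = 3.388 m/s.

3.39 m/s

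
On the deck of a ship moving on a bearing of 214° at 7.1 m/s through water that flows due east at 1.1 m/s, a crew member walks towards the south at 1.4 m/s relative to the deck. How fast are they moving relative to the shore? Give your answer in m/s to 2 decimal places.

In east/north components (m/s): crew member relative to ship = (0.000, -1.400); ship relative to water = (-3.970, -5.886); water relative to ground = (1.100, 0.000).
Sum = (-2.870, -7.286) m/s.
Speed = |(-2.870, -7.286)| = 7.831 m/s.

7.83 m/s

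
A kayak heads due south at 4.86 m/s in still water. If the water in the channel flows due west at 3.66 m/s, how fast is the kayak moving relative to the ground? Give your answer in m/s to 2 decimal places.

Taking east as x and north as y: velocity relative to the water = (0.000, -4.860) m/s; the water relative to ground = (-3.660, 0.000) m/s.
Velocity relative to ground = (0.000, -4.860) + (-3.660, 0.000) = (-3.660, -4.860) m/s.
Speed = |(-3.660, -4.860)| = 6.084 m/s.

6.08 m/s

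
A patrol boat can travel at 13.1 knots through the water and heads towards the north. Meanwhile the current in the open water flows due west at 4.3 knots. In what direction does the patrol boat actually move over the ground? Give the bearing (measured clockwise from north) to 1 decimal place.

Taking east as x and north as y: velocity relative to the water = (0.000, 13.100) knots; the water relative to ground = (-4.300, 0.000) knots.
Velocity relative to ground = (0.000, 13.100) + (-4.300, 0.000) = (-4.300, 13.100) knots.
Bearing = atan2(-4.30, 13.10) = 341.83° clockwise from north.

341.8°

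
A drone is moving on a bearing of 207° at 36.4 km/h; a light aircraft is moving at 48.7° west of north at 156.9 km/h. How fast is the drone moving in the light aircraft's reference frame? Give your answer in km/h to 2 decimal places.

Taking east as x and north as y: drone velocity = (-16.525, -32.433) km/h; light aircraft velocity = (-117.873, 103.554) km/h.
Velocity of drone relative to light aircraft = (-16.525, -32.433) − (-117.873, 103.554) = (101.348, -135.987) km/h.
Magnitude = |(101.348, -135.987)| = 169.599 km/h.

169.60 km/h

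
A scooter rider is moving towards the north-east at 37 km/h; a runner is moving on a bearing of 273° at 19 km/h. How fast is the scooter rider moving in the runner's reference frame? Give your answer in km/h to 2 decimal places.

Taking east as x and north as y: scooter rider velocity = (26.163, 26.163) km/h; runner velocity = (-18.974, 0.994) km/h.
Velocity of scooter rider relative to runner = (26.163, 26.163) − (-18.974, 0.994) = (45.137, 25.169) km/h.
Magnitude = |(45.137, 25.169)| = 51.680 km/h.

51.68 km/h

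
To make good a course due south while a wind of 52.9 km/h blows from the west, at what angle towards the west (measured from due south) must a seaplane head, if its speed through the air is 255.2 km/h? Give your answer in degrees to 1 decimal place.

12.0°

The wind pushes perpendicular to the desired track; the heading must have a component into the wind equal to 52.9 km/h: 255.2 sin θ = 52.9.
sin θ = 0.2073, so θ = 11.963°.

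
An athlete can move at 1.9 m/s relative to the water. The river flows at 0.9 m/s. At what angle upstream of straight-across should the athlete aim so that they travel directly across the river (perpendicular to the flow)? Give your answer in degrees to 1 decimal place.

28.3°

To cancel the current, the upstream component of the athlete's velocity must equal the flow: 1.9 sin θ = 0.9.
sin θ = 0.9 / 1.9 = 0.4737.
θ = arcsin(0.4737) = 28.274°.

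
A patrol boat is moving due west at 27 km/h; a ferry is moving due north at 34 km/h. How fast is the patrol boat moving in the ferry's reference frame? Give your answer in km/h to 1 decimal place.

Taking east as x and north as y: patrol boat velocity = (-27.000, 0.000) km/h; ferry velocity = (0.000, 34.000) km/h.
Velocity of patrol boat relative to ferry = (-27.000, 0.000) − (0.000, 34.000) = (-27.000, -34.000) km/h.
Magnitude = |(-27.000, -34.000)| = 43.417 km/h.

43.4 km/h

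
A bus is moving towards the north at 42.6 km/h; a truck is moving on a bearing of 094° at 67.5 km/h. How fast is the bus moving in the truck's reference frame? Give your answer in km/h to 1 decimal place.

82.3 km/h

Taking east as x and north as y: bus velocity = (0.000, 42.600) km/h; truck velocity = (67.336, -4.709) km/h.
Velocity of bus relative to truck = (0.000, 42.600) − (67.336, -4.709) = (-67.336, 47.309) km/h.
Magnitude = |(-67.336, 47.309)| = 82.293 km/h.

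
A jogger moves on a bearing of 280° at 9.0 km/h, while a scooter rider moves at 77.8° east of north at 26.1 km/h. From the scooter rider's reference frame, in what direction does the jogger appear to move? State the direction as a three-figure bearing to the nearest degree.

263°

Taking east as x and north as y: jogger velocity = (-8.863, 1.563) km/h; scooter rider velocity = (25.511, 5.516) km/h.
Velocity of jogger relative to scooter rider = (-8.863, 1.563) − (25.511, 5.516) = (-34.374, -3.953) km/h.
Bearing = atan2(-34.37, -3.95) = 263.44° clockwise from north.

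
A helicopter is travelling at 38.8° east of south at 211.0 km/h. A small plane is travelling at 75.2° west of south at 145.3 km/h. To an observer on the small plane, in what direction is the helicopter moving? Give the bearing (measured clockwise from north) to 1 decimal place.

Taking east as x and north as y: helicopter velocity = (132.213, -164.440) km/h; small plane velocity = (-140.479, -37.116) km/h.
Velocity of helicopter relative to small plane = (132.213, -164.440) − (-140.479, -37.116) = (272.693, -127.324) km/h.
Bearing = atan2(272.69, -127.32) = 115.03° clockwise from north.

115.0°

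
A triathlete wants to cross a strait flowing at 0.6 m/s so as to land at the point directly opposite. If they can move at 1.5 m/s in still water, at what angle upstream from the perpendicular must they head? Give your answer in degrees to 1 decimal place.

To cancel the current, the upstream component of the triathlete's velocity must equal the flow: 1.5 sin θ = 0.6.
sin θ = 0.6 / 1.5 = 0.4000.
θ = arcsin(0.4000) = 23.578°.

23.6°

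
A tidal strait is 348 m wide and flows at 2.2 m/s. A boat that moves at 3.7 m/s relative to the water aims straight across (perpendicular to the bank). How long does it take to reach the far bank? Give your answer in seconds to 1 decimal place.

The component of the boat's velocity perpendicular to the bank is 3.7 m/s.
The current is parallel to the bank, so it does not affect the crossing time.
Time = 348 / 3.700 = 94.054 s.

94.1 s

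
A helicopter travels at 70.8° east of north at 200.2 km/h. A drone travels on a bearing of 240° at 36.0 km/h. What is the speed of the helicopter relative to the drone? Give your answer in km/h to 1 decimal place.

Taking east as x and north as y: helicopter velocity = (189.064, 65.839) km/h; drone velocity = (-31.177, -18.000) km/h.
Velocity of helicopter relative to drone = (189.064, 65.839) − (-31.177, -18.000) = (220.241, 83.839) km/h.
Magnitude = |(220.241, 83.839)| = 235.659 km/h.

235.7 km/h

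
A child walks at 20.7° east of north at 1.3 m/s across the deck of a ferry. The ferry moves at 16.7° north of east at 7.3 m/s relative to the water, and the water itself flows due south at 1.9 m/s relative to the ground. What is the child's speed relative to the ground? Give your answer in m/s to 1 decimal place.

7.6 m/s

In east/north components (m/s): child relative to ferry = (0.460, 1.216); ferry relative to water = (6.992, 2.098); water relative to ground = (0.000, -1.900).
Sum = (7.452, 1.414) m/s.
Speed = |(7.452, 1.414)| = 7.585 m/s.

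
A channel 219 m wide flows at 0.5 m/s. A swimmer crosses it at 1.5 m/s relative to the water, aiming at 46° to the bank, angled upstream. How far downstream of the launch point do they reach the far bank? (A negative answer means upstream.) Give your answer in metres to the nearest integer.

Perpendicular speed = 1.079 m/s; crossing time = 219 / 1.079 = 202.964 s.
Net downstream speed = -0.542 m/s.
Drift = -0.542 × 202.964 = -110.004 m (upstream).

-110 m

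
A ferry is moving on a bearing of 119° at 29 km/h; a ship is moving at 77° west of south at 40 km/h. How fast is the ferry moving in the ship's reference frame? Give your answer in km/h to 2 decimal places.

64.54 km/h

Taking east as x and north as y: ferry velocity = (25.364, -14.059) km/h; ship velocity = (-38.975, -8.998) km/h.
Velocity of ferry relative to ship = (25.364, -14.059) − (-38.975, -8.998) = (64.339, -5.061) km/h.
Magnitude = |(64.339, -5.061)| = 64.538 km/h.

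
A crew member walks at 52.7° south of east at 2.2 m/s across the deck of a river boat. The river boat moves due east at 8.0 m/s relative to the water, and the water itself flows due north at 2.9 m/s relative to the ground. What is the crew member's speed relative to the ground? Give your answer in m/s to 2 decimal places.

9.40 m/s

In east/north components (m/s): crew member relative to river boat = (1.333, -1.750); river boat relative to water = (8.000, 0.000); water relative to ground = (0.000, 2.900).
Sum = (9.333, 1.150) m/s.
Speed = |(9.333, 1.150)| = 9.404 m/s.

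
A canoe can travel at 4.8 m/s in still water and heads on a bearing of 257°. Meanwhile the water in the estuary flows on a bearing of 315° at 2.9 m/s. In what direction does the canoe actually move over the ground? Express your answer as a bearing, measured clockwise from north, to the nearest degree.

Taking east as x and north as y: velocity relative to the water = (-4.677, -1.080) m/s; the water relative to ground = (-2.051, 2.051) m/s.
Velocity relative to ground = (-4.677, -1.080) + (-2.051, 2.051) = (-6.728, 0.971) m/s.
Bearing = atan2(-6.73, 0.97) = 278.21° clockwise from north.

278°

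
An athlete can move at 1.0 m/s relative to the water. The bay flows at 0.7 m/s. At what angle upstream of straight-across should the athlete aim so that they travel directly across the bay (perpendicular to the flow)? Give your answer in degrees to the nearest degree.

To cancel the current, the upstream component of the athlete's velocity must equal the flow: 1.0 sin θ = 0.7.
sin θ = 0.7 / 1.0 = 0.7000.
θ = arcsin(0.7000) = 44.427°.

44°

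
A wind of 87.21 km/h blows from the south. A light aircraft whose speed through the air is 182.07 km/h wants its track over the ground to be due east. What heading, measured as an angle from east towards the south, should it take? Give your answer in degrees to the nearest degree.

The wind pushes perpendicular to the desired track; the heading must have a component into the wind equal to 87.21 km/h: 182.07 sin θ = 87.21.
sin θ = 0.4790, so θ = 28.620°.

29°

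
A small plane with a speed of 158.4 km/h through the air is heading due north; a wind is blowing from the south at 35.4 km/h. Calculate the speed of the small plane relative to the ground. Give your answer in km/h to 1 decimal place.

Taking east as x and north as y: velocity relative to the air = (0.000, 158.400) km/h; the air relative to ground = (0.000, 35.400) km/h.
Velocity relative to ground = (0.000, 158.400) + (0.000, 35.400) = (0.000, 193.800) km/h.
Speed = |(0.000, 193.800)| = 193.800 km/h.

193.8 km/h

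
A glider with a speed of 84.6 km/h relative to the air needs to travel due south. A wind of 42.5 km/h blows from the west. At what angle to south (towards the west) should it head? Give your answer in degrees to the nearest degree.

The wind pushes perpendicular to the desired track; the heading must have a component into the wind equal to 42.5 km/h: 84.6 sin θ = 42.5.
sin θ = 0.5024, so θ = 30.157°.

30°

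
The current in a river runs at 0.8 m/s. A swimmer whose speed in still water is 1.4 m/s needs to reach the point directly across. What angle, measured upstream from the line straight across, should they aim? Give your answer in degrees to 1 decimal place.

34.8°

To cancel the current, the upstream component of the swimmer's velocity must equal the flow: 1.4 sin θ = 0.8.
sin θ = 0.8 / 1.4 = 0.5714.
θ = arcsin(0.5714) = 34.850°.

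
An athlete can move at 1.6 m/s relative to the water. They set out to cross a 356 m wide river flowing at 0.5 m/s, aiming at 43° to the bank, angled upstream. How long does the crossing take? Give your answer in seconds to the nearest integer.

The component of the athlete's velocity perpendicular to the bank is 1.6 × sin 43° = 1.091 m/s.
Only the cross-stream component determines the crossing time; the current contributes nothing perpendicular to the bank.
Time = 356 / 1.091 = 326.247 s.

326 s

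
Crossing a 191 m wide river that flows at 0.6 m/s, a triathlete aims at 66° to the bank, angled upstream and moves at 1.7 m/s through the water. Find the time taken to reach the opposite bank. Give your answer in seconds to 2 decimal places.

The component of the triathlete's velocity perpendicular to the bank is 1.7 × sin 66° = 1.553 m/s.
The flow acts along the bank and has no component across it.
Time = 191 / 1.553 = 122.986 s.

122.99 s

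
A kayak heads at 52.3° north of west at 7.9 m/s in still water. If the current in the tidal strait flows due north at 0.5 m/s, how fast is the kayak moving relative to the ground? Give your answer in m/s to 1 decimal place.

8.3 m/s

Taking east as x and north as y: velocity relative to the water = (-4.831, 6.251) m/s; the water relative to ground = (0.000, 0.500) m/s.
Velocity relative to ground = (-4.831, 6.251) + (0.000, 0.500) = (-4.831, 6.751) m/s.
Speed = |(-4.831, 6.751)| = 8.301 m/s.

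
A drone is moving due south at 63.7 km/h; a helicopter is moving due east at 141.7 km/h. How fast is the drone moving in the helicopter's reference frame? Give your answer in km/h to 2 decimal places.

155.36 km/h

Taking east as x and north as y: drone velocity = (0.000, -63.700) km/h; helicopter velocity = (141.700, 0.000) km/h.
Velocity of drone relative to helicopter = (0.000, -63.700) − (141.700, 0.000) = (-141.700, -63.700) km/h.
Magnitude = |(-141.700, -63.700)| = 155.360 km/h.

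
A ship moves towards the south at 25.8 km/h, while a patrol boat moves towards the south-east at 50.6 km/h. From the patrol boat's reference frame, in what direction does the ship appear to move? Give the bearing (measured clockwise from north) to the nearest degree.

286°

Taking east as x and north as y: ship velocity = (0.000, -25.800) km/h; patrol boat velocity = (35.780, -35.780) km/h.
Velocity of ship relative to patrol boat = (0.000, -25.800) − (35.780, -35.780) = (-35.780, 9.980) km/h.
Bearing = atan2(-35.78, 9.98) = 285.58° clockwise from north.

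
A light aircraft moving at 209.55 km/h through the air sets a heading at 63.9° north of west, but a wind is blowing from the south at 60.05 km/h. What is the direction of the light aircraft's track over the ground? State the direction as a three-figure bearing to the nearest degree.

Taking east as x and north as y: velocity relative to the air = (-92.189, 188.182) km/h; the air relative to ground = (0.000, 60.050) km/h.
Velocity relative to ground = (-92.189, 188.182) + (0.000, 60.050) = (-92.189, 248.232) km/h.
Bearing = atan2(-92.19, 248.23) = 339.63° clockwise from north.

340°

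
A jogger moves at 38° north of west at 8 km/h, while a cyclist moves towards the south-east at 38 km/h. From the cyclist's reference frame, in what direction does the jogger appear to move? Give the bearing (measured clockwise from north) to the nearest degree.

Taking east as x and north as y: jogger velocity = (-6.304, 4.925) km/h; cyclist velocity = (26.870, -26.870) km/h.
Velocity of jogger relative to cyclist = (-6.304, 4.925) − (26.870, -26.870) = (-33.174, 31.795) km/h.
Bearing = atan2(-33.17, 31.80) = 313.78° clockwise from north.

314°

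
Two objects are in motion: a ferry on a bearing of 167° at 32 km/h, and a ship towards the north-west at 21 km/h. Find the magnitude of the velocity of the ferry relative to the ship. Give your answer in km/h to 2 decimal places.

Taking east as x and north as y: ferry velocity = (7.198, -31.180) km/h; ship velocity = (-14.849, 14.849) km/h.
Velocity of ferry relative to ship = (7.198, -31.180) − (-14.849, 14.849) = (22.048, -46.029) km/h.
Magnitude = |(22.048, -46.029)| = 51.037 km/h.

51.04 km/h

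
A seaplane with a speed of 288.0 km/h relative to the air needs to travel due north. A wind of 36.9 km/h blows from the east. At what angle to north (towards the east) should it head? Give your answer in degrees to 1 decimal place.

The wind pushes perpendicular to the desired track; the heading must have a component into the wind equal to 36.9 km/h: 288.0 sin θ = 36.9.
sin θ = 0.1281, so θ = 7.361°.

7.4°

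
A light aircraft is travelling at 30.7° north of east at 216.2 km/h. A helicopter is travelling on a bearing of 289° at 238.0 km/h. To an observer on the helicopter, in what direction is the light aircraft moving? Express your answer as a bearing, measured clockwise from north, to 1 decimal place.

Taking east as x and north as y: light aircraft velocity = (185.900, 110.379) km/h; helicopter velocity = (-225.033, 77.485) km/h.
Velocity of light aircraft relative to helicopter = (185.900, 110.379) − (-225.033, 77.485) = (410.933, 32.894) km/h.
Bearing = atan2(410.93, 32.89) = 85.42° clockwise from north.

085.4°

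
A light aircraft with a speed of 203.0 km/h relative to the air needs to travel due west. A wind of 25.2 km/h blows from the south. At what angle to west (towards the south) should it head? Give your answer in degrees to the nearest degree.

The wind pushes perpendicular to the desired track; the heading must have a component into the wind equal to 25.2 km/h: 203.0 sin θ = 25.2.
sin θ = 0.1241, so θ = 7.131°.

7°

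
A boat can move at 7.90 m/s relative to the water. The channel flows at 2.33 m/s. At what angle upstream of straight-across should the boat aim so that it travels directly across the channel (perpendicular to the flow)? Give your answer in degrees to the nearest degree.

To cancel the current, the upstream component of the boat's velocity must equal the flow: 7.90 sin θ = 2.33.
sin θ = 2.33 / 7.90 = 0.2949.
θ = arcsin(0.2949) = 17.154°.

17°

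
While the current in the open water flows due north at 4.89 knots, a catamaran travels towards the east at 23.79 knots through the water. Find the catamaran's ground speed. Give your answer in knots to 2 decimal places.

24.29 knots

Taking east as x and north as y: velocity relative to the water = (23.790, 0.000) knots; the water relative to ground = (0.000, 4.890) knots.
Velocity relative to ground = (23.790, 0.000) + (0.000, 4.890) = (23.790, 4.890) knots.
Speed = |(23.790, 4.890)| = 24.287 knots.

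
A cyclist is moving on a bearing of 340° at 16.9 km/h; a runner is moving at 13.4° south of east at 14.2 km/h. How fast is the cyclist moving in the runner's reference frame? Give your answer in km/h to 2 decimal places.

Taking east as x and north as y: cyclist velocity = (-5.780, 15.881) km/h; runner velocity = (13.813, -3.291) km/h.
Velocity of cyclist relative to runner = (-5.780, 15.881) − (13.813, -3.291) = (-19.594, 19.172) km/h.
Magnitude = |(-19.594, 19.172)| = 27.413 km/h.

27.41 km/h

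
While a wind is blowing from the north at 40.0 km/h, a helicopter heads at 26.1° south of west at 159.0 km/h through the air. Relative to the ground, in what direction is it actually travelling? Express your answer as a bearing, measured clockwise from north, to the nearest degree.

Taking east as x and north as y: velocity relative to the air = (-142.786, -69.950) km/h; the air relative to ground = (0.000, -40.000) km/h.
Velocity relative to ground = (-142.786, -69.950) + (0.000, -40.000) = (-142.786, -109.950) km/h.
Bearing = atan2(-142.79, -109.95) = 232.40° clockwise from north.

232°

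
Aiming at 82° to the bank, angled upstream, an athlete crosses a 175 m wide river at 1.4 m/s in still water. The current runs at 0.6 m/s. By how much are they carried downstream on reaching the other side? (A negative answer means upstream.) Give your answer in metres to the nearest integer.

51 m

Perpendicular speed = 1.386 m/s; crossing time = 175 / 1.386 = 126.228 s.
Net downstream speed = 0.405 m/s.
Drift = 0.405 × 126.228 = 51.142 m (downstream).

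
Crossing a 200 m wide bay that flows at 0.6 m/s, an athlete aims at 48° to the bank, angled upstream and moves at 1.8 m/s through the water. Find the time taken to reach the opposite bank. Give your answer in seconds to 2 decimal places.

149.51 s

The component of the athlete's velocity perpendicular to the bank is 1.8 × sin 48° = 1.338 m/s.
The current is parallel to the bank, so it does not affect the crossing time.
Time = 200 / 1.338 = 149.515 s.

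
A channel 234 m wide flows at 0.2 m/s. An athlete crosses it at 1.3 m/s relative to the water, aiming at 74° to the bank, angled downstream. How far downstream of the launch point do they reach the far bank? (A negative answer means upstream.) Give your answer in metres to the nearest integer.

Perpendicular speed = 1.250 m/s; crossing time = 234 / 1.250 = 187.254 s.
Net downstream speed = 0.558 m/s.
Drift = 0.558 × 187.254 = 104.549 m (downstream).

105 m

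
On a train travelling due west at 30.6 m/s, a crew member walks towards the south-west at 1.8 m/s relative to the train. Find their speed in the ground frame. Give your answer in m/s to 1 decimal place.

31.9 m/s

Taking east as x and north as y: train velocity = (-30.600, 0.000) m/s; crew member velocity relative to train = (-1.273, -1.273) m/s.
Velocity relative to ground = (-30.600, 0.000) + (-1.273, -1.273) = (-31.873, -1.273) m/s.
Speed = |(-31.873, -1.273)| = 31.898 m/s.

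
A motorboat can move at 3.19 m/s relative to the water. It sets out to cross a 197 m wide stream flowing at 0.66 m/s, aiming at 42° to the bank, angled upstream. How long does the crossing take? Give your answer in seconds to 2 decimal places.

The component of the motorboat's velocity perpendicular to the bank is 3.19 × sin 42° = 2.135 m/s.
Only the cross-stream component determines the crossing time; the current contributes nothing perpendicular to the bank.
Time = 197 / 2.135 = 92.292 s.

92.29 s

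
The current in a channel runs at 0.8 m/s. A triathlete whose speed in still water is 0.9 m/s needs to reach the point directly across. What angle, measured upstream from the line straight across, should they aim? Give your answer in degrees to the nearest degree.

To cancel the current, the upstream component of the triathlete's velocity must equal the flow: 0.9 sin θ = 0.8.
sin θ = 0.8 / 0.9 = 0.8889.
θ = arcsin(0.8889) = 62.734°.

63°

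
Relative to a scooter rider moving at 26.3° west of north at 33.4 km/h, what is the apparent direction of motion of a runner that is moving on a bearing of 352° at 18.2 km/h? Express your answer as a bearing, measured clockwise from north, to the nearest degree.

134°

Taking east as x and north as y: runner velocity = (-2.533, 18.023) km/h; scooter rider velocity = (-14.799, 29.943) km/h.
Velocity of runner relative to scooter rider = (-2.533, 18.023) − (-14.799, 29.943) = (12.266, -11.920) km/h.
Bearing = atan2(12.27, -11.92) = 134.18° clockwise from north.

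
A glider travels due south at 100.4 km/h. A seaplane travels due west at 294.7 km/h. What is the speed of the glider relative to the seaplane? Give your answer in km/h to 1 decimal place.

Taking east as x and north as y: glider velocity = (0.000, -100.400) km/h; seaplane velocity = (-294.700, 0.000) km/h.
Velocity of glider relative to seaplane = (0.000, -100.400) − (-294.700, 0.000) = (294.700, -100.400) km/h.
Magnitude = |(294.700, -100.400)| = 311.333 km/h.

311.3 km/h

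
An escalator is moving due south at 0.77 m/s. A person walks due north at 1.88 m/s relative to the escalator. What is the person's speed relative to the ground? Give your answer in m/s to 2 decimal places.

Taking east as x and north as y: escalator velocity = (0.000, -0.770) m/s; person velocity relative to escalator = (0.000, 1.880) m/s.
Velocity relative to ground = (0.000, -0.770) + (0.000, 1.880) = (0.000, 1.110) m/s.
Speed = |(0.000, 1.110)| = 1.110 m/s.

1.11 m/s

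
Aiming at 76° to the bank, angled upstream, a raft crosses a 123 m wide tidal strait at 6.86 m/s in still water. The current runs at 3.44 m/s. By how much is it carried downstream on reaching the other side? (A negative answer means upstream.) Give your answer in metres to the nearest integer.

Perpendicular speed = 6.656 m/s; crossing time = 123 / 6.656 = 18.479 s.
Net downstream speed = 1.780 m/s.
Drift = 1.780 × 18.479 = 32.900 m (downstream).

33 m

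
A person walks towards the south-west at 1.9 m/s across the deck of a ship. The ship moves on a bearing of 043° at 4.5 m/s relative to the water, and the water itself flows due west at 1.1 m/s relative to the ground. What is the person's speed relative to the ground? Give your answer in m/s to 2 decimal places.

In east/north components (m/s): person relative to ship = (-1.344, -1.344); ship relative to water = (3.069, 3.291); water relative to ground = (-1.100, 0.000).
Sum = (0.625, 1.948) m/s.
Speed = |(0.625, 1.948)| = 2.046 m/s.

2.05 m/s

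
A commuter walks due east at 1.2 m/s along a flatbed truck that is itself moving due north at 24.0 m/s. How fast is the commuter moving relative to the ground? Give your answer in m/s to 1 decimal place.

Taking east as x and north as y: flatbed truck velocity = (0.000, 24.000) m/s; commuter velocity relative to flatbed truck = (1.200, 0.000) m/s.
Velocity relative to ground = (0.000, 24.000) + (1.200, 0.000) = (1.200, 24.000) m/s.
Speed = |(1.200, 24.000)| = 24.030 m/s.

24.0 m/s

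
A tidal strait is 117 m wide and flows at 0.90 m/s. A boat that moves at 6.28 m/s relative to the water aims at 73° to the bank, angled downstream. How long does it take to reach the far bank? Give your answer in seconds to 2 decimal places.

19.48 s

The component of the boat's velocity perpendicular to the bank is 6.28 × sin 73° = 6.006 m/s.
Only the cross-stream component determines the crossing time; the current contributes nothing perpendicular to the bank.
Time = 117 / 6.006 = 19.482 s.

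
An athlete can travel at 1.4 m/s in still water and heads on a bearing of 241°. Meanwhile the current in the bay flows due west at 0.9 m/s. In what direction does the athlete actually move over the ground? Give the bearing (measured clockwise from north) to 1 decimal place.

252.3°

Taking east as x and north as y: velocity relative to the water = (-1.224, -0.679) m/s; the water relative to ground = (-0.900, 0.000) m/s.
Velocity relative to ground = (-1.224, -0.679) + (-0.900, 0.000) = (-2.124, -0.679) m/s.
Bearing = atan2(-2.12, -0.68) = 252.28° clockwise from north.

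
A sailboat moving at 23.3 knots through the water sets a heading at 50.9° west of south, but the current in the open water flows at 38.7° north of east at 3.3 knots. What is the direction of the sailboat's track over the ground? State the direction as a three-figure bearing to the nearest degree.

231°

Taking east as x and north as y: velocity relative to the water = (-18.082, -14.695) knots; the water relative to ground = (2.575, 2.063) knots.
Velocity relative to ground = (-18.082, -14.695) + (2.575, 2.063) = (-15.506, -12.631) knots.
Bearing = atan2(-15.51, -12.63) = 230.83° clockwise from north.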